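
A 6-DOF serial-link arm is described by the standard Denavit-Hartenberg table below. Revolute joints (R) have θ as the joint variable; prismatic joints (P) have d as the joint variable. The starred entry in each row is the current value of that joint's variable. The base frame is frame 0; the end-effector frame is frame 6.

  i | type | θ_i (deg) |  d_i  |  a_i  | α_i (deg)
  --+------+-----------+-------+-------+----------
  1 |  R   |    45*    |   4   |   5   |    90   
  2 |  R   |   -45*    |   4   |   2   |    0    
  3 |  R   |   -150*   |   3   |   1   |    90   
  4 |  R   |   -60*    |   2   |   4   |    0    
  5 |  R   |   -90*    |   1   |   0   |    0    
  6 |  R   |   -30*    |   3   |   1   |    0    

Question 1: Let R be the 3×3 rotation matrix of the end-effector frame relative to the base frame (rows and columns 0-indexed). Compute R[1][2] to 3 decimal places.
End-effector z-axis (col 2 of R) = (0.1830,0.1830,0.9659)
R[1][2] = 0.1830

0.183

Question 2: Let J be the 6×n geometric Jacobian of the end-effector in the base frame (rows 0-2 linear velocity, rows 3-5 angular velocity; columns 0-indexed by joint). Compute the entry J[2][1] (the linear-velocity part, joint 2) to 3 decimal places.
1.035

axis z_1 = (0.7071,-0.7071,0.0000); lever o_n−o_1 = (3.2323,-1.7682,4.8990)
cross product → J_v[:, 1] = (-3.4641,-3.4641,1.0353)
J_ω[:, 1] = z_1
entry J[2][1] = 1.0353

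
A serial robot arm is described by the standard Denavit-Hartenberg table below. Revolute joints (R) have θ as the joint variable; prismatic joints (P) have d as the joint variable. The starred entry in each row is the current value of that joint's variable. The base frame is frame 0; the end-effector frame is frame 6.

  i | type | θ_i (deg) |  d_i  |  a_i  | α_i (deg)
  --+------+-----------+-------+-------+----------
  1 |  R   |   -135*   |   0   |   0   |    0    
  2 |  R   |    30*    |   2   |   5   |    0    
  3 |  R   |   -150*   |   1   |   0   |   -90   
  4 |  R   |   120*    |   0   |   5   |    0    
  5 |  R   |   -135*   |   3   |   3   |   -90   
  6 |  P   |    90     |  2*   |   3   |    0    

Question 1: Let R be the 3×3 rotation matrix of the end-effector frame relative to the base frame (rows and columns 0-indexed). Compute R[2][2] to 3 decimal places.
-0.966

End-effector z-axis (col 2 of R) = (-0.0670,0.2500,-0.9659)
R[2][2] = -0.9659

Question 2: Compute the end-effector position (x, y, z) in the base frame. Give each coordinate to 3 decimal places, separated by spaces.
-1.531 -3.945 -2.486

after link 1: o_1 = (0.0000, 0.0000, 0.0000)
after link 2: o_2 = (-1.2941, -4.8296, 2.0000)
after link 3: o_3 = (-1.2941, -4.8296, 3.0000)
after link 4: o_4 = (-0.6470, -7.2444, -1.3301)
after link 5: o_5 = (-4.2948, -5.2219, -0.5537)
after link 6: o_6 = (-1.5310, -3.9454, -2.4855)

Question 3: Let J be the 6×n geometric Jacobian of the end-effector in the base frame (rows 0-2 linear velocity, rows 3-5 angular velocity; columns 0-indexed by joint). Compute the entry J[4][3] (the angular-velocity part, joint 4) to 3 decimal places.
axis z_3 = (-0.9659,-0.2588,0.0000); lever o_n−o_3 = (-0.2369,0.8842,-5.4855)
cross product → J_v[:, 3] = (1.4198,-5.2986,-0.9154)
J_ω[:, 3] = z_3
entry J[4][3] = -0.2588

-0.259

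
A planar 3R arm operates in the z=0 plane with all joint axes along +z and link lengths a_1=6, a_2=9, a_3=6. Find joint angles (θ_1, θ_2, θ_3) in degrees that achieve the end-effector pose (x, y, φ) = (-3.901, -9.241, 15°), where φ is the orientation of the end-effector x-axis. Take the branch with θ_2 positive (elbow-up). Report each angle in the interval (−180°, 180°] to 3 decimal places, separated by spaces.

wrist centre = target − a_3·(cos φ, sin φ) = (-9.6966, -10.7939)
cos θ_2 = (210.5318−6²−9²)/(2·6·9) = 0.8660; θ_2 = 29.9989° (elbow-up)
β = atan2(-10.7939,-9.6966) = -131.9345°; ψ = atan2(4.4999,13.7943) = 18.0669°
θ_1 = β − ψ = -150.0014°
θ_3 = φ − θ_1 − θ_2 = 135.0024° (wrapped to (-180°,180°])

-150.001 29.999 135.002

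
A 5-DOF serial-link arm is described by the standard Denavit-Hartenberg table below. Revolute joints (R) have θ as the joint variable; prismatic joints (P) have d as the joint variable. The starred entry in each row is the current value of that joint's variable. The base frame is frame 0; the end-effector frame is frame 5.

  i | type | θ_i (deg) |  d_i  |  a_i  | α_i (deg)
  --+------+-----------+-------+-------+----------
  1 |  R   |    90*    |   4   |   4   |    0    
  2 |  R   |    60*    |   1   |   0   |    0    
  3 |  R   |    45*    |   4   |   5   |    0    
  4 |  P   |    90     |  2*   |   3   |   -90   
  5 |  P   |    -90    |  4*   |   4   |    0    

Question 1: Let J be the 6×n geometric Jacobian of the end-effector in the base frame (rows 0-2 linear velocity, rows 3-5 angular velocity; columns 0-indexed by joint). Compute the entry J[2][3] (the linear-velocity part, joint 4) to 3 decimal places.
1.000

prismatic axis z_3 = (0.0000,0.0000,1.0000)
J_v[:, 3] = z_3; J_ω[:, 3] = (0,0,0)
entry J[2][3] = 1.0000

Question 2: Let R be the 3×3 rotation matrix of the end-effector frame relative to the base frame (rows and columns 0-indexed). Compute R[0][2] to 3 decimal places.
0.966

End-effector z-axis (col 2 of R) = (0.9659,0.2588,0.0000)
R[0][2] = 0.9659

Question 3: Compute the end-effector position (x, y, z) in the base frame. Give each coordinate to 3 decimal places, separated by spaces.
after link 1: o_1 = (0.0000, 4.0000, 4.0000)
after link 2: o_2 = (0.0000, 4.0000, 5.0000)
after link 3: o_3 = (-4.8296, 2.7059, 9.0000)
after link 4: o_4 = (-4.0532, -0.1919, 11.0000)
after link 5: o_5 = (-0.1895, 0.8434, 15.0000)

-0.189 0.843 15.000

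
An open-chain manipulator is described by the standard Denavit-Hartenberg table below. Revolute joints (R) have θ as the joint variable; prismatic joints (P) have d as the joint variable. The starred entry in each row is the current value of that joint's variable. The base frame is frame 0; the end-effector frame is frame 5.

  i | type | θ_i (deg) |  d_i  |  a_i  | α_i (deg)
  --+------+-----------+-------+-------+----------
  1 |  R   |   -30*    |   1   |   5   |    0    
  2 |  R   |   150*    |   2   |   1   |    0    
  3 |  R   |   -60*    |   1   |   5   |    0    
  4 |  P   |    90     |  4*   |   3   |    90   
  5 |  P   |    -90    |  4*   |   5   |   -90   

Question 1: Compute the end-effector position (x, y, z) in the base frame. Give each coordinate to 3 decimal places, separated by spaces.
after link 1: o_1 = (4.3301, -2.5000, 1.0000)
after link 2: o_2 = (3.8301, -1.6340, 3.0000)
after link 3: o_3 = (6.3301, 2.6962, 4.0000)
after link 4: o_4 = (3.7321, 4.1962, 8.0000)
after link 5: o_5 = (5.7321, 7.6603, 3.0000)

5.732 7.660 3.000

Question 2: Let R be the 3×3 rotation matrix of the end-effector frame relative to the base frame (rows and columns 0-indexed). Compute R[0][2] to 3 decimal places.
End-effector z-axis (col 2 of R) = (-0.8660,0.5000,0.0000)
R[0][2] = -0.8660

-0.866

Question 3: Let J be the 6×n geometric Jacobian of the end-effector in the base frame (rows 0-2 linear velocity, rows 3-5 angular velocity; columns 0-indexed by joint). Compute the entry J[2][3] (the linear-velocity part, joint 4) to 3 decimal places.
prismatic axis z_3 = (0.0000,0.0000,1.0000)
J_v[:, 3] = z_3; J_ω[:, 3] = (0,0,0)
entry J[2][3] = 1.0000

1.000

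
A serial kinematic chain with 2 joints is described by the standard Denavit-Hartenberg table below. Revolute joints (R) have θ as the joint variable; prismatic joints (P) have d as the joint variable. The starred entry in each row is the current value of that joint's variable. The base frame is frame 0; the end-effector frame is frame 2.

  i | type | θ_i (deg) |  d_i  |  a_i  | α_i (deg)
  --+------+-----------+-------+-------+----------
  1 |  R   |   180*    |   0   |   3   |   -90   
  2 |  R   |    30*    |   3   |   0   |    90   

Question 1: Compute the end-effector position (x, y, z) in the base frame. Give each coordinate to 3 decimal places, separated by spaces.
-3.000 -3.000 0.000

after link 1: o_1 = (-3.0000, 0.0000, 0.0000)
after link 2: o_2 = (-3.0000, -3.0000, 0.0000)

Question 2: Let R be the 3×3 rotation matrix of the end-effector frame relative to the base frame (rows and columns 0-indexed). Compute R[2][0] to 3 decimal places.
End-effector x-axis (col 0 of R) = (-0.8660,0.0000,-0.5000)
R[2][0] = -0.5000

-0.500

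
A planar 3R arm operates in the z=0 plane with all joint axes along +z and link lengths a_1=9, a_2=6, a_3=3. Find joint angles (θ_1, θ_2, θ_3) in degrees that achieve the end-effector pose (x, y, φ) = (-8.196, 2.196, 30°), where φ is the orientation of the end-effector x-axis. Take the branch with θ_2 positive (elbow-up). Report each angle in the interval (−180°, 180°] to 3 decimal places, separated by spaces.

142.620 90.002 157.378

wrist centre = target − a_3·(cos φ, sin φ) = (-10.7941, 0.6960)
cos θ_2 = (116.9965−9²−6²)/(2·9·6) = -0.0000; θ_2 = 90.0019° (elbow-up)
β = atan2(0.6960,-10.7941) = 176.3107°; ψ = atan2(6.0000,8.9998) = 33.6906°
θ_1 = β − ψ = 142.6200°
θ_3 = φ − θ_1 − θ_2 = 157.3781° (wrapped to (-180°,180°])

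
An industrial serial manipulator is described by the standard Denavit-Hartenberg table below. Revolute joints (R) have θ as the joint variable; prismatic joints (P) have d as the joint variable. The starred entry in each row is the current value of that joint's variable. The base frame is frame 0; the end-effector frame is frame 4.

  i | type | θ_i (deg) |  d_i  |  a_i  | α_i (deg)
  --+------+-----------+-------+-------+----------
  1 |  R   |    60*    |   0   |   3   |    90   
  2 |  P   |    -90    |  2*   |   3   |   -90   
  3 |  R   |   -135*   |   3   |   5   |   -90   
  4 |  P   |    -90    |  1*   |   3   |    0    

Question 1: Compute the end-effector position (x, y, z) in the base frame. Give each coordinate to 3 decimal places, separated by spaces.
after link 1: o_1 = (1.5000, 2.5981, 0.0000)
after link 2: o_2 = (3.2321, 1.5981, -3.0000)
after link 3: o_3 = (7.7939, 2.4284, 0.5355)
after link 4: o_4 = (9.9063, 4.6729, -0.1716)

9.906 4.673 -0.172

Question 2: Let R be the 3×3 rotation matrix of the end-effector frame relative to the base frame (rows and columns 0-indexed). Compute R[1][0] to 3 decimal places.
0.866

End-effector x-axis (col 0 of R) = (0.5000,0.8660,0.0000)
R[1][0] = 0.8660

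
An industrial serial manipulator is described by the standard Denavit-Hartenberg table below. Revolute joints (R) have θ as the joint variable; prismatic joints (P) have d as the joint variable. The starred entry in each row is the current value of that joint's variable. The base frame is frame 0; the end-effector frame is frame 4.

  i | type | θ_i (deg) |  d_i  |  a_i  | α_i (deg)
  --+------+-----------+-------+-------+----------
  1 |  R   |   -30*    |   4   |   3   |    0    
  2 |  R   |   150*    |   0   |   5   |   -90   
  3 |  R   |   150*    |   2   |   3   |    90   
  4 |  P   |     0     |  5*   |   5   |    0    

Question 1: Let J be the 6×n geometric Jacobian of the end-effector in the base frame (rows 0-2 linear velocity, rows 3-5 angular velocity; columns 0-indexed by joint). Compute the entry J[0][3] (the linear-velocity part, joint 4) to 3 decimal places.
prismatic axis z_3 = (-0.2500,0.4330,-0.8660)
J_v[:, 3] = z_3; J_ω[:, 3] = (0,0,0)
entry J[0][3] = -0.2500

-0.250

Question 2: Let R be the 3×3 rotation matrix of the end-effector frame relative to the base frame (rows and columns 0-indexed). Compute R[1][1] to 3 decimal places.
End-effector y-axis (col 1 of R) = (-0.8660,-0.5000,0.0000)
R[1][1] = -0.5000

-0.500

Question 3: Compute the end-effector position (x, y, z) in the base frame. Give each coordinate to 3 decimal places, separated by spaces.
after link 1: o_1 = (2.5981, -1.5000, 4.0000)
after link 2: o_2 = (0.0981, 2.8301, 4.0000)
after link 3: o_3 = (-0.3349, -0.4199, 2.5000)
after link 4: o_4 = (0.5801, -2.0048, -4.3301)

0.580 -2.005 -4.330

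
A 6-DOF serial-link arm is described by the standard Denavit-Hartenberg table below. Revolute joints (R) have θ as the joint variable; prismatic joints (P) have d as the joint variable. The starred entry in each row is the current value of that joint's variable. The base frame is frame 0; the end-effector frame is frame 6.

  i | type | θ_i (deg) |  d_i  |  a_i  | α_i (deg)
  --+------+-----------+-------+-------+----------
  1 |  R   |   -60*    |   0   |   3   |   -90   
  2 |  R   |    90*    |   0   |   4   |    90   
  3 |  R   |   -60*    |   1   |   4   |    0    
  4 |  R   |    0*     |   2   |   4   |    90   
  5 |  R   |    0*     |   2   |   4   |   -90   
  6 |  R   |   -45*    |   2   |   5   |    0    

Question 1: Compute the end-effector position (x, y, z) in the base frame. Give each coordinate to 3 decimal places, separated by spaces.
after link 1: o_1 = (1.5000, -2.5981, 0.0000)
after link 2: o_2 = (1.5000, -2.5981, -4.0000)
after link 3: o_3 = (-1.0000, -5.1962, -6.0000)
after link 4: o_4 = (-3.0000, -8.6603, -8.0000)
after link 5: o_5 = (-6.8660, -10.8923, -8.2679)
after link 6: o_6 = (-10.0486, -15.0392, -6.9739)

-10.049 -15.039 -6.974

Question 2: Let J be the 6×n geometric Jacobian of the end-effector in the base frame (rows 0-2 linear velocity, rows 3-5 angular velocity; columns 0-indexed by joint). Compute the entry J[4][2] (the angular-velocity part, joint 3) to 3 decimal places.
axis z_2 = (0.5000,-0.8660,0.0000); lever o_n−o_2 = (-11.5486,-12.4411,-2.9739)
cross product → J_v[:, 2] = (2.5754,1.4869,-16.2219)
J_ω[:, 2] = z_2
entry J[4][2] = -0.8660

-0.866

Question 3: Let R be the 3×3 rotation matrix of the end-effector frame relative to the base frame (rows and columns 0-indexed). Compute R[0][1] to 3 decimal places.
End-effector y-axis (col 1 of R) = (-0.2241,-0.1294,-0.9659)
R[0][1] = -0.2241

-0.224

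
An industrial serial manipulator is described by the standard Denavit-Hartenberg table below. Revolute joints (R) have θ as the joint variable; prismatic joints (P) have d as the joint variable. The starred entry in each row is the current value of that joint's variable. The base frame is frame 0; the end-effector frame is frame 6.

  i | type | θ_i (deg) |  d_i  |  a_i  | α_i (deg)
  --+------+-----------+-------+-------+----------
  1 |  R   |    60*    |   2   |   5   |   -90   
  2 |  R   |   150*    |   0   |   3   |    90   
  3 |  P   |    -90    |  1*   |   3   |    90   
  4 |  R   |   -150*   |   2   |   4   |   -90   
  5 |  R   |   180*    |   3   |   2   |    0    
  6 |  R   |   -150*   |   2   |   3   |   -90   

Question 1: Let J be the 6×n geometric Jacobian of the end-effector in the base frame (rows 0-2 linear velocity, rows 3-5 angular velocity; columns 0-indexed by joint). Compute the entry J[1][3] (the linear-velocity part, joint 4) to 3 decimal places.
-3.956

axis z_3 = (0.4330,0.7500,0.5000); lever o_n−o_3 = (-2.7243,-1.7545,5.9910)
cross product → J_v[:, 3] = (5.3705,-3.9563,1.2835)
J_ω[:, 3] = z_3
entry J[1][3] = -3.9563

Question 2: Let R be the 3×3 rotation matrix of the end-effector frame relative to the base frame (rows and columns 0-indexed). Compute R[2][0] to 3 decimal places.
0.125

End-effector x-axis (col 0 of R) = (-0.9743,-0.1875,0.1250)
R[2][0] = 0.1250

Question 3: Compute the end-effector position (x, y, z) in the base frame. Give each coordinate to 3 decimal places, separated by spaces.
after link 1: o_1 = (2.5000, 4.3301, 2.0000)
after link 2: o_2 = (1.2010, 2.0801, 0.5000)
after link 3: o_3 = (4.0490, 1.0131, -0.3660)
after link 4: o_4 = (1.4151, 3.3792, 2.3660)
after link 5: o_5 = (3.8146, 1.0712, 3.7500)
after link 6: o_6 = (1.3248, -0.7413, 5.6250)

1.325 -0.741 5.625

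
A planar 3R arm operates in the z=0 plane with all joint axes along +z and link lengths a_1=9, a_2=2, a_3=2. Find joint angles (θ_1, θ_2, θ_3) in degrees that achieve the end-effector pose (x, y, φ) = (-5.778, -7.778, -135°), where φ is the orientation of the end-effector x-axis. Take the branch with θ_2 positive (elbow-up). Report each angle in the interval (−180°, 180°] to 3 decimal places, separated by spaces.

-134.998 135.008 -135.010

wrist centre = target − a_3·(cos φ, sin φ) = (-4.3638, -6.3638)
cos θ_2 = (59.5404−9²−2²)/(2·9·2) = -0.7072; θ_2 = 135.0084° (elbow-up)
β = atan2(-6.3638,-4.3638) = -124.4393°; ψ = atan2(1.4140,7.5856) = 10.5591°
θ_1 = β − ψ = -134.9984°
θ_3 = φ − θ_1 − θ_2 = -135.0100° (wrapped to (-180°,180°])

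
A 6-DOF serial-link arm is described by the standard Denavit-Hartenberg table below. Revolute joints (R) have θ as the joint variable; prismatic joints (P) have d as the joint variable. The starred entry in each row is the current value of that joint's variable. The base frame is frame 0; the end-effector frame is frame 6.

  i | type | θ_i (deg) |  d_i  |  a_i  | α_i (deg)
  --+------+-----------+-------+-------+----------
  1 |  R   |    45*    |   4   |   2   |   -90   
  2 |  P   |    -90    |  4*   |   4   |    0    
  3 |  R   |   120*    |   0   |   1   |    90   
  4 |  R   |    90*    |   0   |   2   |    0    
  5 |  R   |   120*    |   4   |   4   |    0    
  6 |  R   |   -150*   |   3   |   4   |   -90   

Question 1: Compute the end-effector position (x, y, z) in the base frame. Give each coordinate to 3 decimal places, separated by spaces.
after link 1: o_1 = (1.4142, 1.4142, 4.0000)
after link 2: o_2 = (-1.4142, 4.2426, 8.0000)
after link 3: o_3 = (-0.8018, 4.8550, 7.5000)
after link 4: o_4 = (-2.2161, 6.2692, 7.5000)
after link 5: o_5 = (-1.5089, 4.1479, 12.6962)
after link 6: o_6 = (-1.6730, 8.8828, 14.2942)

-1.673 8.883 14.294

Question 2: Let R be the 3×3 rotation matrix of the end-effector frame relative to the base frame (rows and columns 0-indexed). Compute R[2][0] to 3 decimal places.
-0.250

End-effector x-axis (col 0 of R) = (-0.3062,0.9186,-0.2500)
R[2][0] = -0.2500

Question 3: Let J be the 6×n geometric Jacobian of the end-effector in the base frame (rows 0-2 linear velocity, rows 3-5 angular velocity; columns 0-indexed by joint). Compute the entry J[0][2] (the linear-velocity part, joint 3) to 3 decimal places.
4.451

axis z_2 = (-0.7071,0.7071,0.0000); lever o_n−o_2 = (-0.2588,4.6402,6.2942)
cross product → J_v[:, 2] = (4.4507,4.4507,-3.0981)
J_ω[:, 2] = z_2
entry J[0][2] = 4.4507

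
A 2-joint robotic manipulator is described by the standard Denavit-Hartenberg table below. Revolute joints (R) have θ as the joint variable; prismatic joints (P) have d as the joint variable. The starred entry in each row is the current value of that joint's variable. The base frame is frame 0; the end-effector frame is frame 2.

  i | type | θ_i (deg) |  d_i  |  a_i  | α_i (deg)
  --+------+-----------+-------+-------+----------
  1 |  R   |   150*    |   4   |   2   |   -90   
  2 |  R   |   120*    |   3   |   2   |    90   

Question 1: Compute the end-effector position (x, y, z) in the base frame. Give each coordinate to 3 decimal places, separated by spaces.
after link 1: o_1 = (-1.7321, 1.0000, 4.0000)
after link 2: o_2 = (-2.3660, -2.0981, 2.2679)

-2.366 -2.098 2.268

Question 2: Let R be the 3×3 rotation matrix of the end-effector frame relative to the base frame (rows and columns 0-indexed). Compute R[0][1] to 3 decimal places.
End-effector y-axis (col 1 of R) = (-0.5000,-0.8660,0.0000)
R[0][1] = -0.5000

-0.500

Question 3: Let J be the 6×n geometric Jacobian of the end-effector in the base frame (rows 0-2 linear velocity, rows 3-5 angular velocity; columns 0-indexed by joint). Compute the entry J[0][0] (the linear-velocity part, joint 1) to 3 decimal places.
2.098

axis z_0 = ẑ; lever o_n−o_0 = (-2.3660,-2.0981,2.2679)
cross product → J_v[:, 0] = (2.0981,-2.3660,0.0000)
J_ω[:, 0] = z_0
entry J[0][0] = 2.0981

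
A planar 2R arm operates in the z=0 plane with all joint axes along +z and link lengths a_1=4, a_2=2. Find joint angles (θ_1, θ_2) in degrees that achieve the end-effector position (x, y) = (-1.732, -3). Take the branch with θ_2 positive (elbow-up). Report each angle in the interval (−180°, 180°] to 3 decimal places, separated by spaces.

cos θ_2 = (11.9998−4²−2²)/(2·4·2) = -0.5000; θ_2 = 120.0007° (elbow-up)
β = atan2(-3.0000,-1.7320) = -119.9993°; ψ = atan2(1.7320,3.0000) = 30.0000°
θ_1 = β − ψ = -149.9993°

-149.999 120.001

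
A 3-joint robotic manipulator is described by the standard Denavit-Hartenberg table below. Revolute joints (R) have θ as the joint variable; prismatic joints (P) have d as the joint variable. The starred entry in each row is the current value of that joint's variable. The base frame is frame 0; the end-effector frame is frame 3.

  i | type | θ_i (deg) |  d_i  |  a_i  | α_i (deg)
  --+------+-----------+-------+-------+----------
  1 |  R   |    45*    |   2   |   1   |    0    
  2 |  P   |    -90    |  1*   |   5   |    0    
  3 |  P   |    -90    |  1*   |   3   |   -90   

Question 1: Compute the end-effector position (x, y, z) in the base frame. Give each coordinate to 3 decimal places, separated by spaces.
2.121 -4.950 4.000

after link 1: o_1 = (0.7071, 0.7071, 2.0000)
after link 2: o_2 = (4.2426, -2.8284, 3.0000)
after link 3: o_3 = (2.1213, -4.9497, 4.0000)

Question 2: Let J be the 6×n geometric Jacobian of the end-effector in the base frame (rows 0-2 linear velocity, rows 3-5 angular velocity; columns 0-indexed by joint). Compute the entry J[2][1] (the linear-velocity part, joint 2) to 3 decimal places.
1.000

prismatic axis z_1 = (0.0000,0.0000,1.0000)
J_v[:, 1] = z_1; J_ω[:, 1] = (0,0,0)
entry J[2][1] = 1.0000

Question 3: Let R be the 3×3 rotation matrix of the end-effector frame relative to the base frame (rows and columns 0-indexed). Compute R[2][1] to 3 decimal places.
End-effector y-axis (col 1 of R) = (0.0000,-0.0000,-1.0000)
R[2][1] = -1.0000

-1.000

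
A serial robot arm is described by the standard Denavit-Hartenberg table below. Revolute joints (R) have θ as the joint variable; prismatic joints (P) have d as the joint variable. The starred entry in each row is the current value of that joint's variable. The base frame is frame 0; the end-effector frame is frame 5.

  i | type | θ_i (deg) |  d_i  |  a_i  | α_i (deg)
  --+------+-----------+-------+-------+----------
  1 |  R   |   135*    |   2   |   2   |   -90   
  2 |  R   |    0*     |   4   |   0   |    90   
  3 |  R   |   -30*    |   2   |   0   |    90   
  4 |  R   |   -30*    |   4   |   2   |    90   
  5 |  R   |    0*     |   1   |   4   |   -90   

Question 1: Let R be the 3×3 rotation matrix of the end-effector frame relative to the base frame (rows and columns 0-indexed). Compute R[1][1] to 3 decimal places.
End-effector y-axis (col 1 of R) = (-0.1294,0.4830,0.8660)
R[1][1] = 0.4830

0.483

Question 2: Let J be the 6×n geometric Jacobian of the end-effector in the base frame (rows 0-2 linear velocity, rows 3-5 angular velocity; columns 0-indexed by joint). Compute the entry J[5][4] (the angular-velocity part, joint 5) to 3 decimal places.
-0.866

axis z_4 = (0.1294,-0.4830,-0.8660); lever o_n−o_4 = (-0.7672,2.8631,-2.8660)
cross product → J_v[:, 4] = (3.8637,1.0353,0.0000)
J_ω[:, 4] = z_4
entry J[5][4] = -0.8660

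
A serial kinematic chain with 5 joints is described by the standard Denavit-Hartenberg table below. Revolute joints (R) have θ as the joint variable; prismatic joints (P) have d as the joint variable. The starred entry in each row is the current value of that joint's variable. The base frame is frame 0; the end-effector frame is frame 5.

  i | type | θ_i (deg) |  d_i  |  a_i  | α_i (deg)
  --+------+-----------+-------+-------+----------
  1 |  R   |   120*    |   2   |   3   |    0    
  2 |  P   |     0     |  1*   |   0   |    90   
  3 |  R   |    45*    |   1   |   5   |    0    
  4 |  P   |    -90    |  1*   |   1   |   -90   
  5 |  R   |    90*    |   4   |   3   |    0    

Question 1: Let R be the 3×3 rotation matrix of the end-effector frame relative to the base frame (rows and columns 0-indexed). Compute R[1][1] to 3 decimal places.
End-effector y-axis (col 1 of R) = (0.3536,-0.6124,0.7071)
R[1][1] = -0.6124

-0.612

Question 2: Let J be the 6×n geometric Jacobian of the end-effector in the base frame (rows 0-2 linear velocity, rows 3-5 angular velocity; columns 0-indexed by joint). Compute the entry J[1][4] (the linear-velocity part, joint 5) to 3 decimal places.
-1.837

axis z_4 = (-0.3536,0.6124,0.7071); lever o_n−o_4 = (-4.0123,0.9495,2.8284)
cross product → J_v[:, 4] = (1.0607,-1.8371,2.1213)
J_ω[:, 4] = z_4
entry J[1][4] = -1.8371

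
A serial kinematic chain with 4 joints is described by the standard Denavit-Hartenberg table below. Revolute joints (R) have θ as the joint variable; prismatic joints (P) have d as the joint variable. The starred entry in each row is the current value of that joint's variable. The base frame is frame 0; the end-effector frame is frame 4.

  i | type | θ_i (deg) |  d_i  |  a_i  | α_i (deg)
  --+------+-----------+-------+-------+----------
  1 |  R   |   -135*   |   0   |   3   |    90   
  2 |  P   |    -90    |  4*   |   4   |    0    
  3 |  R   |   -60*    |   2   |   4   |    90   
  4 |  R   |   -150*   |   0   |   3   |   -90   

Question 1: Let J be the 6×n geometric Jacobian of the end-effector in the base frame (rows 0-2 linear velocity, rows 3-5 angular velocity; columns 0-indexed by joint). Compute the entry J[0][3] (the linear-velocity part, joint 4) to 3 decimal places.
2.756

axis z_3 = (0.3536,0.3536,0.8660); lever o_n−o_3 = (-0.5303,-2.6517,1.2990)
cross product → J_v[:, 3] = (2.7557,-0.9186,-0.7500)
J_ω[:, 3] = z_3
entry J[0][3] = 2.7557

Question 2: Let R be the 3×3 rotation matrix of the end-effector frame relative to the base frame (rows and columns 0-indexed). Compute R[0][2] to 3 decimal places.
0.919

End-effector z-axis (col 2 of R) = (0.9186,-0.3062,-0.2500)
R[0][2] = 0.9186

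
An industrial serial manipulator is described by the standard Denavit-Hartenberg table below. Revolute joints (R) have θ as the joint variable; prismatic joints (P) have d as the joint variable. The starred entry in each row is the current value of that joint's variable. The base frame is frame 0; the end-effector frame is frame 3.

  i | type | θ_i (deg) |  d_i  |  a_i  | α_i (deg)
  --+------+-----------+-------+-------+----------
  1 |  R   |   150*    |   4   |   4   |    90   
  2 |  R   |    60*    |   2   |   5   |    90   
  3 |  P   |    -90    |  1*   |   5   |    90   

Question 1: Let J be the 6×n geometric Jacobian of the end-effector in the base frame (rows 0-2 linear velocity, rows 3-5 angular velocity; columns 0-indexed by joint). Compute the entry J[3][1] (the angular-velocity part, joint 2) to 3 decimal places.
axis z_1 = (0.5000,0.8660,0.0000); lever o_n−o_1 = (-4.4151,-0.9151,3.8301)
cross product → J_v[:, 1] = (3.3170,-1.9151,3.3660)
J_ω[:, 1] = z_1
entry J[3][1] = 0.5000

0.500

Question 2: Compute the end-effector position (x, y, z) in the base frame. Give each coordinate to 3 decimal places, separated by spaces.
after link 1: o_1 = (-3.4641, 2.0000, 4.0000)
after link 2: o_2 = (-4.6292, 4.9821, 8.3301)
after link 3: o_3 = (-7.8792, 1.0849, 7.8301)

-7.879 1.085 7.830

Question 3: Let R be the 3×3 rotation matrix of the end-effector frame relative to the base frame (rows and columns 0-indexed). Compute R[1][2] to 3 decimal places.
-0.250

End-effector z-axis (col 2 of R) = (0.4330,-0.2500,-0.8660)
R[1][2] = -0.2500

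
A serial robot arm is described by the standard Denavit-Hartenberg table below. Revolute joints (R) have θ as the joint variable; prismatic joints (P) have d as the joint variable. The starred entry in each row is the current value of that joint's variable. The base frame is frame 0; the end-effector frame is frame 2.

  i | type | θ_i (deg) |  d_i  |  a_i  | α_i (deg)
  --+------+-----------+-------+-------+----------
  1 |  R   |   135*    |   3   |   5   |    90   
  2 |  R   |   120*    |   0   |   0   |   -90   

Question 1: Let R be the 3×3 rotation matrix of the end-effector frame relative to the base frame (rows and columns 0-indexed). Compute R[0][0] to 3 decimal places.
End-effector x-axis (col 0 of R) = (0.3536,-0.3536,0.8660)
R[0][0] = 0.3536

0.354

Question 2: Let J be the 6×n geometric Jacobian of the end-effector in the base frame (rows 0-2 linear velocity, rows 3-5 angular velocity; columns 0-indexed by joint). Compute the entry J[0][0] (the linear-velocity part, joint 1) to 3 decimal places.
-3.536

axis z_0 = ẑ; lever o_n−o_0 = (-3.5355,3.5355,3.0000)
cross product → J_v[:, 0] = (-3.5355,-3.5355,0.0000)
J_ω[:, 0] = z_0
entry J[0][0] = -3.5355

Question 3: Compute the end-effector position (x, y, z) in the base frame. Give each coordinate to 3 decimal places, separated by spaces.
-3.536 3.536 3.000

after link 1: o_1 = (-3.5355, 3.5355, 3.0000)
after link 2: o_2 = (-3.5355, 3.5355, 3.0000)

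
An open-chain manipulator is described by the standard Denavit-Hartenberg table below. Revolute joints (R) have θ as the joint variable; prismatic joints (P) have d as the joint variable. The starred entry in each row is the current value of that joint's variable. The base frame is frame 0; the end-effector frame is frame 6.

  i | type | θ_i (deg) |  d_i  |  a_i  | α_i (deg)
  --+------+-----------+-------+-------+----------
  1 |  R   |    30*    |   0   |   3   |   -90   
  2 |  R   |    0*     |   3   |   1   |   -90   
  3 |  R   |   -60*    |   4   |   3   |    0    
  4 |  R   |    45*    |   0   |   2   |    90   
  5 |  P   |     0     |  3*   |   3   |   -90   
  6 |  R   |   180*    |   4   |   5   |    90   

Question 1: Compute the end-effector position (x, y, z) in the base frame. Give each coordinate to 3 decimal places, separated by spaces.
-0.157 9.719 -8.000

after link 1: o_1 = (2.5981, 1.5000, 0.0000)
after link 2: o_2 = (1.9641, 4.5981, 0.0000)
after link 3: o_3 = (1.9641, 7.5981, -4.0000)
after link 4: o_4 = (3.3783, 9.0123, -4.0000)
after link 5: o_5 = (3.3783, 13.2549, -4.0000)
after link 6: o_6 = (-0.1572, 9.7194, -8.0000)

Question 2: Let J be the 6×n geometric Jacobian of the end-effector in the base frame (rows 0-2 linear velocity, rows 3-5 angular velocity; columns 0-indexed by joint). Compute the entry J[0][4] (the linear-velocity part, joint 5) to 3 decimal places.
prismatic axis z_4 = (-0.7071,0.7071,0.0000)
J_v[:, 4] = z_4; J_ω[:, 4] = (0,0,0)
entry J[0][4] = -0.7071

-0.707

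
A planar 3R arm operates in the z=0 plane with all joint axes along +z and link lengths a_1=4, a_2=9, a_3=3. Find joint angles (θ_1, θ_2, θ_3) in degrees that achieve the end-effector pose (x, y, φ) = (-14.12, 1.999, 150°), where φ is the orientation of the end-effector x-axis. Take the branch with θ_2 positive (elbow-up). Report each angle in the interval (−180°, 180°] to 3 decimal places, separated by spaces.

wrist centre = target − a_3·(cos φ, sin φ) = (-11.5219, 0.4990)
cos θ_2 = (133.0037−4²−9²)/(2·4·9) = 0.5001; θ_2 = 59.9966° (elbow-up)
β = atan2(0.4990,-11.5219) = 177.5201°; ψ = atan2(7.7940,8.5005) = 42.5173°
θ_1 = β − ψ = 135.0029°
θ_3 = φ − θ_1 − θ_2 = -44.9994° (wrapped to (-180°,180°])

135.003 59.997 -44.999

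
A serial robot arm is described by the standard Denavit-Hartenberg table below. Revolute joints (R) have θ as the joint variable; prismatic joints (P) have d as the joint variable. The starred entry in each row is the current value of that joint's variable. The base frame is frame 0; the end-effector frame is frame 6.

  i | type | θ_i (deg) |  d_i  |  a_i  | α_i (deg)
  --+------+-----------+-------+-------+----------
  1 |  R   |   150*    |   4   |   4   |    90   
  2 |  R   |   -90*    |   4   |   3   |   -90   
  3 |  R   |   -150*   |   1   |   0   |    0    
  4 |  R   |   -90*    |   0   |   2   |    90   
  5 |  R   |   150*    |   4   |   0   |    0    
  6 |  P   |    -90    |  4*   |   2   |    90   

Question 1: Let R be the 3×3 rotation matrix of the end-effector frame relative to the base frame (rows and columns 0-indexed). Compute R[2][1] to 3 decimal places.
-0.866

End-effector y-axis (col 1 of R) = (-0.2500,-0.4330,-0.8660)
R[2][1] = -0.8660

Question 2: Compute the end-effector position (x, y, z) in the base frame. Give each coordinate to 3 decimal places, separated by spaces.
after link 1: o_1 = (-3.4641, 2.0000, 4.0000)
after link 2: o_2 = (-1.4641, 5.4641, 1.0000)
after link 3: o_3 = (-2.3301, 5.9641, 1.0000)
after link 4: o_4 = (-3.1962, 4.4641, 2.0000)
after link 5: o_5 = (-4.1962, 2.7321, -1.4641)
after link 6: o_6 = (-7.1292, 1.1160, -4.4282)

-7.129 1.116 -4.428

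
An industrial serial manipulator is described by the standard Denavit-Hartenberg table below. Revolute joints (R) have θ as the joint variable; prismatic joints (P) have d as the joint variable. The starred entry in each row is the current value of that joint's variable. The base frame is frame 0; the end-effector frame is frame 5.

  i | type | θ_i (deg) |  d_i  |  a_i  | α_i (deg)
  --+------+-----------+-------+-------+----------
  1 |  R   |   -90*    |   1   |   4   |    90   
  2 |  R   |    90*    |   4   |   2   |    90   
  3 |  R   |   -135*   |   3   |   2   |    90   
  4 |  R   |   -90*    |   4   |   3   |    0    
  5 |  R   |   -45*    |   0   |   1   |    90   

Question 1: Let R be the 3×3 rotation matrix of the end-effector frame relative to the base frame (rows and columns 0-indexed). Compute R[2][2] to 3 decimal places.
0.500

End-effector z-axis (col 2 of R) = (-0.5000,-0.7071,0.5000)
R[2][2] = 0.5000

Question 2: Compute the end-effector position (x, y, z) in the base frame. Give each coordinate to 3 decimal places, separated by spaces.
after link 1: o_1 = (0.0000, -4.0000, 1.0000)
after link 2: o_2 = (-4.0000, -4.0000, 3.0000)
after link 3: o_3 = (-2.5858, -7.0000, 1.5858)
after link 4: o_4 = (-5.4142, -4.0000, -1.2426)
after link 5: o_5 = (-5.9142, -3.2929, -0.7426)

-5.914 -3.293 -0.743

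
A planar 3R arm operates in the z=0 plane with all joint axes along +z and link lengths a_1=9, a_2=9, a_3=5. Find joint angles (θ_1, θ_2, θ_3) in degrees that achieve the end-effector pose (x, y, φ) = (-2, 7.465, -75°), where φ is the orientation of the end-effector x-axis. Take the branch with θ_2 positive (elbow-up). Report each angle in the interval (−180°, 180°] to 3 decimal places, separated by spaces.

60.001 89.997 135.003

wrist centre = target − a_3·(cos φ, sin φ) = (-3.2941, 12.2946)
cos θ_2 = (162.0090−9²−9²)/(2·9·9) = 0.0001; θ_2 = 89.9968° (elbow-up)
β = atan2(12.2946,-3.2941) = 104.9990°; ψ = atan2(9.0000,9.0005) = 44.9984°
θ_1 = β − ψ = 60.0005°
θ_3 = φ − θ_1 − θ_2 = 135.0026° (wrapped to (-180°,180°])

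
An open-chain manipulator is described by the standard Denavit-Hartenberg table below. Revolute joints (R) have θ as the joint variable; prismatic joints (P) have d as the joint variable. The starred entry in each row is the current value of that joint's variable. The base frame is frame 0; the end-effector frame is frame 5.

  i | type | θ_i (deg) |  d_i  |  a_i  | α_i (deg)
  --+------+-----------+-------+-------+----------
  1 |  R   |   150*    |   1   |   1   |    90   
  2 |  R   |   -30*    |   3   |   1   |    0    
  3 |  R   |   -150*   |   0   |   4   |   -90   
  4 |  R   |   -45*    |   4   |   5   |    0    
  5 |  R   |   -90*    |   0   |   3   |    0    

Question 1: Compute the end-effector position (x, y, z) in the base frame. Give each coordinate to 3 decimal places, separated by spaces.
after link 1: o_1 = (-0.8660, 0.5000, 1.0000)
after link 2: o_2 = (-0.1160, 3.5311, 0.5000)
after link 3: o_3 = (3.3481, 1.5311, 0.5000)
after link 4: o_4 = (8.1777, 2.8252, -3.5000)
after link 5: o_5 = (7.4012, 5.7230, -3.5000)

7.401 5.723 -3.500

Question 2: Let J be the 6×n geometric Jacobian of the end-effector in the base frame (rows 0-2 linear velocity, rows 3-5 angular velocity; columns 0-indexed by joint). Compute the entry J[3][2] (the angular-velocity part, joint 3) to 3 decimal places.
0.500

axis z_2 = (0.5000,0.8660,0.0000); lever o_n−o_2 = (7.5173,2.1919,-4.0000)
cross product → J_v[:, 2] = (-3.4641,2.0000,-5.4142)
J_ω[:, 2] = z_2
entry J[3][2] = 0.5000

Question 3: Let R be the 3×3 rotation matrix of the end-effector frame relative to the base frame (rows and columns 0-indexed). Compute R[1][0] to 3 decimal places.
0.966

End-effector x-axis (col 0 of R) = (-0.2588,0.9659,0.0000)
R[1][0] = 0.9659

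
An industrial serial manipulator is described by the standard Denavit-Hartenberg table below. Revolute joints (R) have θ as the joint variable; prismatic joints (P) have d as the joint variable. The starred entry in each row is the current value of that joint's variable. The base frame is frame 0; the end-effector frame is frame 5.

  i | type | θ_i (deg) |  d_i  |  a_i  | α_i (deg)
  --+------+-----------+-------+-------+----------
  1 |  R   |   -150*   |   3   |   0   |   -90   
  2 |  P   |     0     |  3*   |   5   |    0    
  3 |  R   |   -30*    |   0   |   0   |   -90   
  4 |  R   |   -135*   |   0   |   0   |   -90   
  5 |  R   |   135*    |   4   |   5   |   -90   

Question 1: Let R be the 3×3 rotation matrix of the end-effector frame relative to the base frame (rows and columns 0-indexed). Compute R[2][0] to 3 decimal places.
0.862

End-effector x-axis (col 0 of R) = (-0.3188,0.3933,0.8624)
R[2][0] = 0.8624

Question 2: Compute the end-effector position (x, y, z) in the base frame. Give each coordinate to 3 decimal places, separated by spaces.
after link 1: o_1 = (0.0000, 0.0000, 3.0000)
after link 2: o_2 = (-2.8301, -5.0981, 3.0000)
after link 3: o_3 = (-2.8301, -5.0981, 3.0000)
after link 4: o_4 = (-2.8301, -5.0981, 3.0000)
after link 5: o_5 = (-5.1313, -6.8059, 8.7261)

-5.131 -6.806 8.726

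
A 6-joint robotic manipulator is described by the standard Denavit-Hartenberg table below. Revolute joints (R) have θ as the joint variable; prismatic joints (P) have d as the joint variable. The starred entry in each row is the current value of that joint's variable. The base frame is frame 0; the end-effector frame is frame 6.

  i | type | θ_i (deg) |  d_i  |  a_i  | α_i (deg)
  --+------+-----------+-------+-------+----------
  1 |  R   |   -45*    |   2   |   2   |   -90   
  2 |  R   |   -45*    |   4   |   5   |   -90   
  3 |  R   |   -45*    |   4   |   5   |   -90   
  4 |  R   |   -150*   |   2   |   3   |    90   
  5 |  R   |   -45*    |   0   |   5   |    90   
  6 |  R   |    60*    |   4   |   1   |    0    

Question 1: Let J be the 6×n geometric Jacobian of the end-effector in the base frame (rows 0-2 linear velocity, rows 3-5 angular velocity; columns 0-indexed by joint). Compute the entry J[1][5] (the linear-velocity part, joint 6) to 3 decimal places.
axis z_5 = (0.4495,0.8700,0.2026); lever o_n−o_5 = (0.9321,3.9602,0.6695)
cross product → J_v[:, 5] = (-0.2200,-0.1120,0.9690)
J_ω[:, 5] = z_5
entry J[1][5] = -0.1120

-0.112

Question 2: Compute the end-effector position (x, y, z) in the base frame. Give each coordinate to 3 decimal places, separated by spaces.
after link 1: o_1 = (1.4142, -1.4142, 2.0000)
after link 2: o_2 = (6.7426, -1.0858, 5.5355)
after link 3: o_3 = (13.0104, -2.3536, 5.2071)
after link 4: o_4 = (11.2499, -5.1911, 3.8474)
after link 5: o_5 = (10.0381, -3.5057, -0.7013)
after link 6: o_6 = (10.9702, 0.4545, -0.0318)

10.970 0.455 -0.032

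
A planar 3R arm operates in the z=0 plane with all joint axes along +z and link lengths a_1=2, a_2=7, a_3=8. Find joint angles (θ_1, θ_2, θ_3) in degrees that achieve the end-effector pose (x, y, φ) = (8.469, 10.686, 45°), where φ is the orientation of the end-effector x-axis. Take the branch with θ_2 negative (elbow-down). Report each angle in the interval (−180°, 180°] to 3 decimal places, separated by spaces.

-178.418 -135.002 -1.580

wrist centre = target − a_3·(cos φ, sin φ) = (2.8121, 5.0291)
cos θ_2 = (33.2005−2²−7²)/(2·2·7) = -0.7071; θ_2 = -135.0016° (elbow-down)
β = atan2(5.0291,2.8121) = 60.7874°; ψ = atan2(-4.9496,-2.9499) = -120.7942°
θ_1 = β − ψ = 181.5816°
θ_3 = φ − θ_1 − θ_2 = -1.5800° (wrapped to (-180°,180°])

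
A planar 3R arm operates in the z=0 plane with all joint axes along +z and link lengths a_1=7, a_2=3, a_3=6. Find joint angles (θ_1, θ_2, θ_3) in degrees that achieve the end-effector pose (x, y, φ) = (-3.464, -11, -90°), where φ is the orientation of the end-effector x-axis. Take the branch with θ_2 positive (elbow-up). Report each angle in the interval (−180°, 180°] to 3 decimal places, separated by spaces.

-149.999 120.001 -60.002

wrist centre = target − a_3·(cos φ, sin φ) = (-3.4640, -5.0000)
cos θ_2 = (36.9993−7²−3²)/(2·7·3) = -0.5000; θ_2 = 120.0011° (elbow-up)
β = atan2(-5.0000,-3.4640) = -124.7142°; ψ = atan2(2.5980,5.4999) = 25.2850°
θ_1 = β − ψ = -149.9992°
θ_3 = φ − θ_1 − θ_2 = -60.0019° (wrapped to (-180°,180°])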